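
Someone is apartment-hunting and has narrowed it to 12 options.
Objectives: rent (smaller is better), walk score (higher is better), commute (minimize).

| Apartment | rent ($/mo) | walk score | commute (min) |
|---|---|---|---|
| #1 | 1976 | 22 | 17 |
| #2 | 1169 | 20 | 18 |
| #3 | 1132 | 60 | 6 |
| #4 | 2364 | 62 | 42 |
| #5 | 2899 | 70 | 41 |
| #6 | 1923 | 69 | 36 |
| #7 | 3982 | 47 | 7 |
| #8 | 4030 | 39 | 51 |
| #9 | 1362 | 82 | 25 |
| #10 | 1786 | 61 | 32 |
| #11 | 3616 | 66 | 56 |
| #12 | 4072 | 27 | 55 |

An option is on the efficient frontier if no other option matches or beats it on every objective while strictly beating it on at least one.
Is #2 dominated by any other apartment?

#3 vs #2: rent 1132≤1169, walk score 60≥20, commute 6≤18 — #3 is at least as good on every objective and strictly better on at least one, so #3 dominates #2.

Yes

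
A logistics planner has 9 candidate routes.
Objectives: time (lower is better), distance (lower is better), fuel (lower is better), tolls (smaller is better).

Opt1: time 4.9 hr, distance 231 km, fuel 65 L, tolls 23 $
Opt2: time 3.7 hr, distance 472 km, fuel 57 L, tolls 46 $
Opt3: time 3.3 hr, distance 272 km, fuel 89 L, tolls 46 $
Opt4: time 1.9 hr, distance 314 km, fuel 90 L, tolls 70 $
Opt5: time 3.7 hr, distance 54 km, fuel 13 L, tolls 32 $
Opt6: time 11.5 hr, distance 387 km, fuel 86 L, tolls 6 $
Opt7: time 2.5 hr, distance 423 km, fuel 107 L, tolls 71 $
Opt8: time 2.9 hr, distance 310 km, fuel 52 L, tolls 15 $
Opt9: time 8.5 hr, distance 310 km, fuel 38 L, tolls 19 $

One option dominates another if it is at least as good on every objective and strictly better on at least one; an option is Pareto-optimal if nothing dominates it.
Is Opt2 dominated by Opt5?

Opt5 vs Opt2: time 3.7≤3.7, distance 54≤472, fuel 13≤57, tolls 32≤46 — Opt5 is at least as good on every objective with at least one strict improvement.

Yes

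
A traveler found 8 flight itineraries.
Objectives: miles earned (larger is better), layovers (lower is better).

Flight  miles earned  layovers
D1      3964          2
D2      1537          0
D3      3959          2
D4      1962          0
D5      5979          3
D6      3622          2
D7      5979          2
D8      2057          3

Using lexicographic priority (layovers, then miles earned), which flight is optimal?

First minimize layovers: best is 0, kept {D2, D4}.
Then maximize miles earned: best is 1962, kept {D4}.

D4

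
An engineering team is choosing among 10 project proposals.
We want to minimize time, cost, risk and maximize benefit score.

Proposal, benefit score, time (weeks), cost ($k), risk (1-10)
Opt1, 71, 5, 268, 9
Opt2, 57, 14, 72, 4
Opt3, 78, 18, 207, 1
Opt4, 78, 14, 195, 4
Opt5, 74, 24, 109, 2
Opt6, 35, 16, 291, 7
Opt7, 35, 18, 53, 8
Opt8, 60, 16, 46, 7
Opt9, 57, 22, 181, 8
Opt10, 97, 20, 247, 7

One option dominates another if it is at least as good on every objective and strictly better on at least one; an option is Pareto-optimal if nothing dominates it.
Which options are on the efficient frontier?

Opt1, Opt2, Opt3, Opt4, Opt5, Opt8, Opt10

Opt1: not dominated (best time).
Opt2: not dominated.
Opt3: not dominated (best risk).
Opt4: not dominated.
Opt5: not dominated.
Opt6: dominated by Opt2 (benefit score 57≥35, time 14≤16, cost 72≤291, risk 4≤7).
Opt7: dominated by Opt8 (benefit score 60≥35, time 16≤18, cost 46≤53, risk 7≤8).
Opt8: not dominated (best cost).
Opt9: dominated by Opt2 (benefit score 57≥57, time 14≤22, cost 72≤181, risk 4≤8).
Opt10: not dominated (best benefit score).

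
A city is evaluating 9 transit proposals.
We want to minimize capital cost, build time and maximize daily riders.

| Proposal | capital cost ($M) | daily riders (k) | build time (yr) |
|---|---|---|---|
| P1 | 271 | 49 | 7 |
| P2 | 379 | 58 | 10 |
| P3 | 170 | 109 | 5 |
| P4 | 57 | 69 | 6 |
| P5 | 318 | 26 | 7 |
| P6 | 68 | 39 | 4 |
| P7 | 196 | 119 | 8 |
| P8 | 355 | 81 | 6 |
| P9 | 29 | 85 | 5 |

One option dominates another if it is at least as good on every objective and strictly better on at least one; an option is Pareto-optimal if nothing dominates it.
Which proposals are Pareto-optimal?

P1: dominated by P3 (capital cost 170≤271, daily riders 109≥49, build time 5≤7).
P2: dominated by P3 (capital cost 170≤379, daily riders 109≥58, build time 5≤10).
P3: not dominated.
P4: dominated by P9 (capital cost 29≤57, daily riders 85≥69, build time 5≤6).
P5: dominated by P1 (capital cost 271≤318, daily riders 49≥26, build time 7≤7).
P6: not dominated (best build time).
P7: not dominated (best daily riders).
P8: dominated by P3 (capital cost 170≤355, daily riders 109≥81, build time 5≤6).
P9: not dominated (best capital cost).

P3, P6, P7, P9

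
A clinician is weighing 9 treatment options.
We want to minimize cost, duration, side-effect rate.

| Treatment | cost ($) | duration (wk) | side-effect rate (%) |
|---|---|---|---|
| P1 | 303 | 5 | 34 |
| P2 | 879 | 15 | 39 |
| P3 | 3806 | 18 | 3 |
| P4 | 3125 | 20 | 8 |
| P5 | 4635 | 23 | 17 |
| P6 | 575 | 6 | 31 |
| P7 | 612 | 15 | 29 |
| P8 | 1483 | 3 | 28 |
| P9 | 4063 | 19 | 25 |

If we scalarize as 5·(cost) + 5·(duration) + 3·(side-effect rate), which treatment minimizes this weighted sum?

P1

P1: 5·303 + 5·5 + 3·34 = 1642
P2: 5·879 + 5·15 + 3·39 = 4587
P3: 5·3806 + 5·18 + 3·3 = 19129
P4: 5·3125 + 5·20 + 3·8 = 15749
P5: 5·4635 + 5·23 + 3·17 = 23341
P6: 5·575 + 5·6 + 3·31 = 2998
P7: 5·612 + 5·15 + 3·29 = 3222
P8: 5·1483 + 5·3 + 3·28 = 7514
P9: 5·4063 + 5·19 + 3·25 = 20485
Lowest: P1 at 1642.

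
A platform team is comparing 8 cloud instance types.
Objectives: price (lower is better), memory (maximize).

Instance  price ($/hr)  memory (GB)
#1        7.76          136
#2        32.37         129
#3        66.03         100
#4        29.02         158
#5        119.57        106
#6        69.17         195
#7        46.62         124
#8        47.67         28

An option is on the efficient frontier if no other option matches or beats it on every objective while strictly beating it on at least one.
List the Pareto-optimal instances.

#1, #4, #6

#1: not dominated (best price).
#2: dominated by #1 (price 7.76≤32.37, memory 136≥129).
#3: dominated by #1 (price 7.76≤66.03, memory 136≥100).
#4: not dominated.
#5: dominated by #1 (price 7.76≤119.57, memory 136≥106).
#6: not dominated (best memory).
#7: dominated by #1 (price 7.76≤46.62, memory 136≥124).
#8: dominated by #1 (price 7.76≤47.67, memory 136≥28).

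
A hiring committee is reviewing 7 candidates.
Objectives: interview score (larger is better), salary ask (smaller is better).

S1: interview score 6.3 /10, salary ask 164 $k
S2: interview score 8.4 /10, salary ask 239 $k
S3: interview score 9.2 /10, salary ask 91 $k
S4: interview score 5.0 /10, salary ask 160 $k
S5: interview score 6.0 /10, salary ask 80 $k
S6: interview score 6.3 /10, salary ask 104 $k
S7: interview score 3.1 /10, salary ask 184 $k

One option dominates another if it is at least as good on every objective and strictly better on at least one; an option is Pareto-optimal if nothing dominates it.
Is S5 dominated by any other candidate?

No

S1: worse on salary ask (164 vs 80).
S2: worse on salary ask (239 vs 80).
S3: worse on salary ask (91 vs 80).
S4: worse on interview score (5.0 vs 6.0).
S6: worse on salary ask (104 vs 80).
S7: worse on interview score (3.1 vs 6.0).
No option is at least as good as S5 on every objective and strictly better on one.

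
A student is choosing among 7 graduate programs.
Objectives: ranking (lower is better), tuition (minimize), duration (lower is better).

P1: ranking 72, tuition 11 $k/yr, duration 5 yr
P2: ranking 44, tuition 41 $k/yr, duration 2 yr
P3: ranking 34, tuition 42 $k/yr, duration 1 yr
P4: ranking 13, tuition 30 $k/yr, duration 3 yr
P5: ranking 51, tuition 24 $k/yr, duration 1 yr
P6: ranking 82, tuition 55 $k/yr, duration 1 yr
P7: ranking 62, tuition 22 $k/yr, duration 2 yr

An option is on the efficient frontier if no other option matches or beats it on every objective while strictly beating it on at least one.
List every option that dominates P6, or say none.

P3, P5

P3: ranking 34≤82, tuition 42≤55, duration 1≤1 — dominates P6.
P5: ranking 51≤82, tuition 24≤55, duration 1≤1 — dominates P6.
Others (P1, P2, P4, P7) are each worse than P6 on at least one objective.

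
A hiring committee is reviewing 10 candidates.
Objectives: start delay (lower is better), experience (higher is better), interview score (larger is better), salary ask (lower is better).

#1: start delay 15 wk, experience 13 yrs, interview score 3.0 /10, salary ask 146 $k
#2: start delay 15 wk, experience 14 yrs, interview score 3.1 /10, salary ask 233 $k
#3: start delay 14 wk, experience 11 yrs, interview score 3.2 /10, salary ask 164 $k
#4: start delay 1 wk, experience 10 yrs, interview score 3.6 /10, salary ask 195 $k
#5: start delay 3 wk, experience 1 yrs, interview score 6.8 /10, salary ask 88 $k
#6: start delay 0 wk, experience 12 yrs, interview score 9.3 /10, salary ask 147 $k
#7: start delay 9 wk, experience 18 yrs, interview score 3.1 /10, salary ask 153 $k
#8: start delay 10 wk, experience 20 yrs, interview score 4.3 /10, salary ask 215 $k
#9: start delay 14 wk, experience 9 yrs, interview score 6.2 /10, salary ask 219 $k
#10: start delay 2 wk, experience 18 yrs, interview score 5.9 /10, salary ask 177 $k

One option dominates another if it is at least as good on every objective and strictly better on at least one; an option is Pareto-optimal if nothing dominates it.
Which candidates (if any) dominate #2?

#7: start delay 9≤15, experience 18≥14, interview score 3.1≥3.1, salary ask 153≤233 — dominates #2.
#8: start delay 10≤15, experience 20≥14, interview score 4.3≥3.1, salary ask 215≤233 — dominates #2.
#10: start delay 2≤15, experience 18≥14, interview score 5.9≥3.1, salary ask 177≤233 — dominates #2.
Others (#1, #3, #4, #5, #6, #9) are each worse than #2 on at least one objective.

#7, #8, #10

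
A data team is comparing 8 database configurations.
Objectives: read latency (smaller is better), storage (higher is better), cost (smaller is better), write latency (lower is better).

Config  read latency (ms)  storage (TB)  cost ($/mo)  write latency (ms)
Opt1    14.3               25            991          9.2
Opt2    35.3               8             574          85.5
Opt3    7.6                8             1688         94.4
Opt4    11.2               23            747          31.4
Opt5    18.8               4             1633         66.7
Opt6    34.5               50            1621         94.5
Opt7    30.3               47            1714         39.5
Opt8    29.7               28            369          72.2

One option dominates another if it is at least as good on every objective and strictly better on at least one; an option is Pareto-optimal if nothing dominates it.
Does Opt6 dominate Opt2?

Opt6 vs Opt2: Opt6 is worse on cost (1621 vs 574), so it does not dominate Opt2.

No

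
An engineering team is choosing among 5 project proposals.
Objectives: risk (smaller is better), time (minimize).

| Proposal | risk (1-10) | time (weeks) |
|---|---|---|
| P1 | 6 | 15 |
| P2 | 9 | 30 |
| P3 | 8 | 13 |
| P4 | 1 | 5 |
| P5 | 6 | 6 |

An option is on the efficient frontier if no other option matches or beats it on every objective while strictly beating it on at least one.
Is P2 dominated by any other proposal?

P1 vs P2: risk 6≤9, time 15≤30 — P1 is at least as good on every objective and strictly better on at least one, so P1 dominates P2.

Yes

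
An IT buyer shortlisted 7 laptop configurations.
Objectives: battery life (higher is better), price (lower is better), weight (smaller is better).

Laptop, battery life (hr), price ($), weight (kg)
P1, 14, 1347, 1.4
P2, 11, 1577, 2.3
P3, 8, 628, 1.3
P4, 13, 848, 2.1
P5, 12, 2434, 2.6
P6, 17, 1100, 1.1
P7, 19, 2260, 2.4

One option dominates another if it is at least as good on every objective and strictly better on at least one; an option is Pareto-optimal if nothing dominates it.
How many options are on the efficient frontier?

P1: dominated by P6 (battery life 17≥14, price 1100≤1347, weight 1.1≤1.4).
P2: dominated by P1 (battery life 14≥11, price 1347≤1577, weight 1.4≤2.3).
P3: not dominated (best price).
P4: not dominated.
P5: dominated by P1 (battery life 14≥12, price 1347≤2434, weight 1.4≤2.6).
P6: not dominated (best weight).
P7: not dominated (best battery life).
Pareto-optimal: P3, P4, P6, P7 → 4.

4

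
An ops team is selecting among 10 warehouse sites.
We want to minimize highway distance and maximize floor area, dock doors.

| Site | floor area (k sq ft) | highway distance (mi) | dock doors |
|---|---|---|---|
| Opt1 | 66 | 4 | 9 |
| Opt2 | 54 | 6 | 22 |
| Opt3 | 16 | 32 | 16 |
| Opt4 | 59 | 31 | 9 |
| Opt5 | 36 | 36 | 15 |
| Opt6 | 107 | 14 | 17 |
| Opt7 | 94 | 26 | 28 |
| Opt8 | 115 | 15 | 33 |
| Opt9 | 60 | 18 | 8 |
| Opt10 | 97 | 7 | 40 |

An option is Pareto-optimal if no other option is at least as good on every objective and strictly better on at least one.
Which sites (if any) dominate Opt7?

Opt8, Opt10

Opt8: floor area 115≥94, highway distance 15≤26, dock doors 33≥28 — dominates Opt7.
Opt10: floor area 97≥94, highway distance 7≤26, dock doors 40≥28 — dominates Opt7.
Others (Opt1, Opt2, Opt3, Opt4, Opt5, Opt6, Opt9) are each worse than Opt7 on at least one objective.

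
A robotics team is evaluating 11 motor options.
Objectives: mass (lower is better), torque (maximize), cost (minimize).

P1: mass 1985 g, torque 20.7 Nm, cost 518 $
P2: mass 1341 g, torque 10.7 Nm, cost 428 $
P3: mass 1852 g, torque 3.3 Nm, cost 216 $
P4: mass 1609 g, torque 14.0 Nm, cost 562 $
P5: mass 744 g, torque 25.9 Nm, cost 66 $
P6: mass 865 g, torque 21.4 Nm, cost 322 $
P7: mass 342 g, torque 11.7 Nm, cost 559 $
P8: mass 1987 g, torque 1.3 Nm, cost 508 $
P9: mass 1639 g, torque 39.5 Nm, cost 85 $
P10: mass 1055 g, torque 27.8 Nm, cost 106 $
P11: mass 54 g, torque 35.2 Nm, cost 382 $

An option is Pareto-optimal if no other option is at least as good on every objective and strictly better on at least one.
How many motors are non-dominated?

P1: dominated by P5 (mass 744≤1985, torque 25.9≥20.7, cost 66≤518).
P2: dominated by P5 (mass 744≤1341, torque 25.9≥10.7, cost 66≤428).
P3: dominated by P5 (mass 744≤1852, torque 25.9≥3.3, cost 66≤216).
P4: dominated by P5 (mass 744≤1609, torque 25.9≥14.0, cost 66≤562).
P5: not dominated (best cost).
P6: dominated by P5 (mass 744≤865, torque 25.9≥21.4, cost 66≤322).
P7: dominated by P11 (mass 54≤342, torque 35.2≥11.7, cost 382≤559).
P8: dominated by P2 (mass 1341≤1987, torque 10.7≥1.3, cost 428≤508).
P9: not dominated (best torque).
P10: not dominated.
P11: not dominated (best mass).
Pareto-optimal: P5, P9, P10, P11 → 4.

4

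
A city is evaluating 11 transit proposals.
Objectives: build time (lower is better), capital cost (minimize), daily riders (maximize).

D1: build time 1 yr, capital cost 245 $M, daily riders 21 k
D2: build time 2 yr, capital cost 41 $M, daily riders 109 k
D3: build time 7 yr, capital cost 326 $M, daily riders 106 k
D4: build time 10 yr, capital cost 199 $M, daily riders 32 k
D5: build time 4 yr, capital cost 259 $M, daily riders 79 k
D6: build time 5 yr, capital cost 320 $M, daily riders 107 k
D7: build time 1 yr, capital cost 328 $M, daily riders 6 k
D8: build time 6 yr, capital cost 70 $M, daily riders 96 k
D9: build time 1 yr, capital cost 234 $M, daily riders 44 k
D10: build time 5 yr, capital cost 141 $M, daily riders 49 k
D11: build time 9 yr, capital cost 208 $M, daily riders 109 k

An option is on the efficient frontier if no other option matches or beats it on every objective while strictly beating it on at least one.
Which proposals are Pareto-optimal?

D2, D9

D1: dominated by D9 (build time 1≤1, capital cost 234≤245, daily riders 44≥21).
D2: not dominated (best capital cost).
D3: dominated by D2 (build time 2≤7, capital cost 41≤326, daily riders 109≥106).
D4: dominated by D2 (build time 2≤10, capital cost 41≤199, daily riders 109≥32).
D5: dominated by D2 (build time 2≤4, capital cost 41≤259, daily riders 109≥79).
D6: dominated by D2 (build time 2≤5, capital cost 41≤320, daily riders 109≥107).
D7: dominated by D1 (build time 1≤1, capital cost 245≤328, daily riders 21≥6).
D8: dominated by D2 (build time 2≤6, capital cost 41≤70, daily riders 109≥96).
D9: not dominated.
D10: dominated by D2 (build time 2≤5, capital cost 41≤141, daily riders 109≥49).
D11: dominated by D2 (build time 2≤9, capital cost 41≤208, daily riders 109≥109).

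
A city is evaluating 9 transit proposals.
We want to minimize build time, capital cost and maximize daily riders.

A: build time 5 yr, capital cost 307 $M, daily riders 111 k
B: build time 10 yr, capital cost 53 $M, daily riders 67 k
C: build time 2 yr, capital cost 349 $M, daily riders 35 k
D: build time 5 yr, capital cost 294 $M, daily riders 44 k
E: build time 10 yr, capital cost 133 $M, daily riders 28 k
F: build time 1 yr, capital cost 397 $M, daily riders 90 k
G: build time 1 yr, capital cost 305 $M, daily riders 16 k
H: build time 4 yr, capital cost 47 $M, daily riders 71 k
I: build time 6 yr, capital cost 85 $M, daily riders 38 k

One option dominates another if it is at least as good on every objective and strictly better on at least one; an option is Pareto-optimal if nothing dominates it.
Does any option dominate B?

H vs B: build time 4≤10, capital cost 47≤53, daily riders 71≥67 — H is at least as good on every objective and strictly better on at least one, so H dominates B.

Yes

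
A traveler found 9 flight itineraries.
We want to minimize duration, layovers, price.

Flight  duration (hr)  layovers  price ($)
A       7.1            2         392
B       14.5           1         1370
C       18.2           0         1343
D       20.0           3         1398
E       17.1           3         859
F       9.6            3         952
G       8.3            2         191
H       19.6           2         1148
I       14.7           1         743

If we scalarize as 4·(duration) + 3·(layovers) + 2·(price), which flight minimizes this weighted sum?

A: 4·7.1 + 3·2 + 2·392 = 818.4
B: 4·14.5 + 3·1 + 2·1370 = 2801.0
C: 4·18.2 + 3·0 + 2·1343 = 2758.8
D: 4·20.0 + 3·3 + 2·1398 = 2885.0
E: 4·17.1 + 3·3 + 2·859 = 1795.4
F: 4·9.6 + 3·3 + 2·952 = 1951.4
G: 4·8.3 + 3·2 + 2·191 = 421.2
H: 4·19.6 + 3·2 + 2·1148 = 2380.4
I: 4·14.7 + 3·1 + 2·743 = 1547.8
Lowest: G at 421.2.

G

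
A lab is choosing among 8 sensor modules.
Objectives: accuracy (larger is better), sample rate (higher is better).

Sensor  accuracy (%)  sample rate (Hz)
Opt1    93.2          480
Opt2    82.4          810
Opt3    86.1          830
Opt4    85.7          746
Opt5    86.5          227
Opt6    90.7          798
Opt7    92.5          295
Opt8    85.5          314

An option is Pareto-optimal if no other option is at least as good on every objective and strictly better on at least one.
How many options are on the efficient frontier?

Opt1: not dominated (best accuracy).
Opt2: dominated by Opt3 (accuracy 86.1≥82.4, sample rate 830≥810).
Opt3: not dominated (best sample rate).
Opt4: dominated by Opt3 (accuracy 86.1≥85.7, sample rate 830≥746).
Opt5: dominated by Opt1 (accuracy 93.2≥86.5, sample rate 480≥227).
Opt6: not dominated.
Opt7: dominated by Opt1 (accuracy 93.2≥92.5, sample rate 480≥295).
Opt8: dominated by Opt1 (accuracy 93.2≥85.5, sample rate 480≥314).
Pareto-optimal: Opt1, Opt3, Opt6 → 3.

3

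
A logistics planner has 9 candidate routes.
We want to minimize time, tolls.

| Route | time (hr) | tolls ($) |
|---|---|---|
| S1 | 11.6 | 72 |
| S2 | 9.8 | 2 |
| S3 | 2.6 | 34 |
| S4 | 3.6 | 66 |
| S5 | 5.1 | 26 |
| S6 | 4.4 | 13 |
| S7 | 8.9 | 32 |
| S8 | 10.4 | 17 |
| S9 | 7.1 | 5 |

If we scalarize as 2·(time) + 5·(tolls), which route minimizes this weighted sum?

S1: 2·11.6 + 5·72 = 383.2
S2: 2·9.8 + 5·2 = 29.6
S3: 2·2.6 + 5·34 = 175.2
S4: 2·3.6 + 5·66 = 337.2
S5: 2·5.1 + 5·26 = 140.2
S6: 2·4.4 + 5·13 = 73.8
S7: 2·8.9 + 5·32 = 177.8
S8: 2·10.4 + 5·17 = 105.8
S9: 2·7.1 + 5·5 = 39.2
Lowest: S2 at 29.6.

S2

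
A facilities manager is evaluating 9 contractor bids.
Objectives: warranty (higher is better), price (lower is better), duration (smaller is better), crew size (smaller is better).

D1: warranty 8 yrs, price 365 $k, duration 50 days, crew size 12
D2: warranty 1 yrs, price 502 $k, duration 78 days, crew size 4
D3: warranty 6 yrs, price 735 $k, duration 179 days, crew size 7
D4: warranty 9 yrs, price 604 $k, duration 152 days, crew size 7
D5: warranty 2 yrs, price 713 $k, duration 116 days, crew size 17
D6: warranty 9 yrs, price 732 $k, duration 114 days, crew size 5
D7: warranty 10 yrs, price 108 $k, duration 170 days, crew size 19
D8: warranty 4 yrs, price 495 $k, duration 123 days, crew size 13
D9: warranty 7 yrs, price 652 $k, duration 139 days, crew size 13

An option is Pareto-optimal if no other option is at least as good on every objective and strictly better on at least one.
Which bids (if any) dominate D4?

D1: worse on warranty (8 vs 9).
D2: worse on warranty (1 vs 9).
D3: worse on warranty (6 vs 9).
D5: worse on warranty (2 vs 9).
D6: worse on price (732 vs 604).
D7: worse on duration (170 vs 152).
D8: worse on warranty (4 vs 9).
D9: worse on warranty (7 vs 9).
No option dominates D4.

none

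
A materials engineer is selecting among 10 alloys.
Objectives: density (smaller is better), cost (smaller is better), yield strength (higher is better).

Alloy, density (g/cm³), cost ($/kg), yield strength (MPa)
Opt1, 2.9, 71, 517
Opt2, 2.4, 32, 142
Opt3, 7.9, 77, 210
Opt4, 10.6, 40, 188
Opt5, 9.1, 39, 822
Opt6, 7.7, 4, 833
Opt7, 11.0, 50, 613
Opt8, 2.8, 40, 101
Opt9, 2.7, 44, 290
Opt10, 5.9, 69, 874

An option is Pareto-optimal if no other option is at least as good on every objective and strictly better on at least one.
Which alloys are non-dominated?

Opt1: not dominated.
Opt2: not dominated (best density).
Opt3: dominated by Opt1 (density 2.9≤7.9, cost 71≤77, yield strength 517≥210).
Opt4: dominated by Opt5 (density 9.1≤10.6, cost 39≤40, yield strength 822≥188).
Opt5: dominated by Opt6 (density 7.7≤9.1, cost 4≤39, yield strength 833≥822).
Opt6: not dominated (best cost).
Opt7: dominated by Opt5 (density 9.1≤11.0, cost 39≤50, yield strength 822≥613).
Opt8: dominated by Opt2 (density 2.4≤2.8, cost 32≤40, yield strength 142≥101).
Opt9: not dominated.
Opt10: not dominated (best yield strength).

Opt1, Opt2, Opt6, Opt9, Opt10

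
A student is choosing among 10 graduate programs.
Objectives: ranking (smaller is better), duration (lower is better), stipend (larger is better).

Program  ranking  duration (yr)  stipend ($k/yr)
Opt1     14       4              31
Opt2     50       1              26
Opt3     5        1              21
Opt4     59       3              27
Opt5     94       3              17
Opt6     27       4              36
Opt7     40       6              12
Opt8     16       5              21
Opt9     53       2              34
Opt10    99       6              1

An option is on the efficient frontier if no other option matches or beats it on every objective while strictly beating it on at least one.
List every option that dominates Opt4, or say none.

Opt9: ranking 53≤59, duration 2≤3, stipend 34≥27 — dominates Opt4.
Others (Opt1, Opt2, Opt3, Opt5, Opt6, Opt7, Opt8, Opt10) are each worse than Opt4 on at least one objective.

Opt9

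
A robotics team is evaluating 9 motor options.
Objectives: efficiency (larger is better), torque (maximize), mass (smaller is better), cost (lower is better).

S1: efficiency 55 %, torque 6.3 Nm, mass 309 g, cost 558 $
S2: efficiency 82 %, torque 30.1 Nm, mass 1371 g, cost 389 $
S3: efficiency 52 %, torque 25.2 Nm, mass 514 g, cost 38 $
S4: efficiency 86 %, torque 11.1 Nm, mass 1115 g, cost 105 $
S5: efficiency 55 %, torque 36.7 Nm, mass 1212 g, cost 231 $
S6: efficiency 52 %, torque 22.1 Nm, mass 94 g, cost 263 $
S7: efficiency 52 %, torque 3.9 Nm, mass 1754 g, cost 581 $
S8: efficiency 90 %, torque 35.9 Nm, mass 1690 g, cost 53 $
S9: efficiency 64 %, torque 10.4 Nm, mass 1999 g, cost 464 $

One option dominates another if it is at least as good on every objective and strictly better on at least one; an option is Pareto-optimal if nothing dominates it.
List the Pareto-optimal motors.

S1, S2, S3, S4, S5, S6, S8

S1: not dominated.
S2: not dominated.
S3: not dominated (best cost).
S4: not dominated.
S5: not dominated (best torque).
S6: not dominated (best mass).
S7: dominated by S1 (efficiency 55≥52, torque 6.3≥3.9, mass 309≤1754, cost 558≤581).
S8: not dominated (best efficiency).
S9: dominated by S2 (efficiency 82≥64, torque 30.1≥10.4, mass 1371≤1999, cost 389≤464).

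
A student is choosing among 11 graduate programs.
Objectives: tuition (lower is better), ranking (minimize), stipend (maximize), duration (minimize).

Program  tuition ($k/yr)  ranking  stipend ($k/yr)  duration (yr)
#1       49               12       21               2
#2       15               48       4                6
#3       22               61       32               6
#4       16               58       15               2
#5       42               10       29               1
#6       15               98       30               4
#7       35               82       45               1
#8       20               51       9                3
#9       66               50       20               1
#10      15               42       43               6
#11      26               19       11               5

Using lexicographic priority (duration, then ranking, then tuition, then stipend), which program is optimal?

#5

First minimize duration: best is 1, kept {#5, #7, #9}.
Then minimize ranking: best is 10, kept {#5}.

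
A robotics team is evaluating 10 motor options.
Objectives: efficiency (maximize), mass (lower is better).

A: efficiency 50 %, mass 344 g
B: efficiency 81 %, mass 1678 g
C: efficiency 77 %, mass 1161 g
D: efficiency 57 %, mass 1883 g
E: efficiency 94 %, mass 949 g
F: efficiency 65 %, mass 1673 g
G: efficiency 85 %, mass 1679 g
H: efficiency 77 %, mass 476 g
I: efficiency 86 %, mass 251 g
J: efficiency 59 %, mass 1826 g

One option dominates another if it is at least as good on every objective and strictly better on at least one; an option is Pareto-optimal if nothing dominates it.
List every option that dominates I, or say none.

none

A: worse on efficiency (50 vs 86).
B: worse on efficiency (81 vs 86).
C: worse on efficiency (77 vs 86).
D: worse on efficiency (57 vs 86).
E: worse on mass (949 vs 251).
F: worse on efficiency (65 vs 86).
G: worse on efficiency (85 vs 86).
H: worse on efficiency (77 vs 86).
J: worse on efficiency (59 vs 86).
No option dominates I.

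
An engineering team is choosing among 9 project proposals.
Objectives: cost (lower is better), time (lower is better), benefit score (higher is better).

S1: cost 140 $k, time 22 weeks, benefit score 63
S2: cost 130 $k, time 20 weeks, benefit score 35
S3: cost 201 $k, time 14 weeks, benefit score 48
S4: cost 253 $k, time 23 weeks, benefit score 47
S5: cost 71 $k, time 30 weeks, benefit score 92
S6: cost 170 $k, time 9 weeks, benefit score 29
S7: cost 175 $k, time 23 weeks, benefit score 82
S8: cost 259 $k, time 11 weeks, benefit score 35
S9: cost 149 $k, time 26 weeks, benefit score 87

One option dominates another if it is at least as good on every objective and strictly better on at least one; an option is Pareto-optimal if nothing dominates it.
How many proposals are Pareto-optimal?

S1: not dominated.
S2: not dominated.
S3: not dominated.
S4: dominated by S1 (cost 140≤253, time 22≤23, benefit score 63≥47).
S5: not dominated (best cost).
S6: not dominated (best time).
S7: not dominated.
S8: not dominated.
S9: not dominated.
Pareto-optimal: S1, S2, S3, S5, S6, S7, S8, S9 → 8.

8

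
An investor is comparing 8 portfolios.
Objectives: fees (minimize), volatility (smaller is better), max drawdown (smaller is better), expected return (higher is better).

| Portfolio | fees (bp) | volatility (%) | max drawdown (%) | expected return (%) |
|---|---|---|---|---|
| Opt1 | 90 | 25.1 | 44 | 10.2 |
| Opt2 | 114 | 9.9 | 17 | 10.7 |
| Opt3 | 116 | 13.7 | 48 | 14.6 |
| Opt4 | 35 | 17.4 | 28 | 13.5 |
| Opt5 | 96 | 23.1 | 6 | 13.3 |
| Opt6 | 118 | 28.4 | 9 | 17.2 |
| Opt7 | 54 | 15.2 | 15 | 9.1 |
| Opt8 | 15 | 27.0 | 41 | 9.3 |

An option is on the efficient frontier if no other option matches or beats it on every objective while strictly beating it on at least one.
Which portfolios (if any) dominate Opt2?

none

Opt1: worse on volatility (25.1 vs 9.9).
Opt3: worse on fees (116 vs 114).
Opt4: worse on volatility (17.4 vs 9.9).
Opt5: worse on volatility (23.1 vs 9.9).
Opt6: worse on fees (118 vs 114).
Opt7: worse on volatility (15.2 vs 9.9).
Opt8: worse on volatility (27.0 vs 9.9).
No option dominates Opt2.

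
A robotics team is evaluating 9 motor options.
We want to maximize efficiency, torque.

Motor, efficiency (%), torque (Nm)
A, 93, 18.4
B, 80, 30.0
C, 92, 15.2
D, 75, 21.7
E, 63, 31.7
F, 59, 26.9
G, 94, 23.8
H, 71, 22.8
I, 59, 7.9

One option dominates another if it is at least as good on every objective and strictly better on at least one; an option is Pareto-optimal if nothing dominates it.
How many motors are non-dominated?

3

A: dominated by G (efficiency 94≥93, torque 23.8≥18.4).
B: not dominated.
C: dominated by A (efficiency 93≥92, torque 18.4≥15.2).
D: dominated by B (efficiency 80≥75, torque 30.0≥21.7).
E: not dominated (best torque).
F: dominated by B (efficiency 80≥59, torque 30.0≥26.9).
G: not dominated (best efficiency).
H: dominated by B (efficiency 80≥71, torque 30.0≥22.8).
I: dominated by A (efficiency 93≥59, torque 18.4≥7.9).
Pareto-optimal: B, E, G → 3.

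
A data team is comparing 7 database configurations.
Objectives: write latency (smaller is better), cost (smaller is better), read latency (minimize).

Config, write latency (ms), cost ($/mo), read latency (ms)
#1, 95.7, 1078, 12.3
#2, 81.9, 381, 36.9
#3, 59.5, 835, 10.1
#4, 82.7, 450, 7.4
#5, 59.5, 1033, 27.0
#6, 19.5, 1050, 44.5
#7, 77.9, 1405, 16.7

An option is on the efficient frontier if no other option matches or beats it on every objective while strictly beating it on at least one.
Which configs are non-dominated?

#1: dominated by #3 (write latency 59.5≤95.7, cost 835≤1078, read latency 10.1≤12.3).
#2: not dominated (best cost).
#3: not dominated.
#4: not dominated (best read latency).
#5: dominated by #3 (write latency 59.5≤59.5, cost 835≤1033, read latency 10.1≤27.0).
#6: not dominated (best write latency).
#7: dominated by #3 (write latency 59.5≤77.9, cost 835≤1405, read latency 10.1≤16.7).

#2, #3, #4, #6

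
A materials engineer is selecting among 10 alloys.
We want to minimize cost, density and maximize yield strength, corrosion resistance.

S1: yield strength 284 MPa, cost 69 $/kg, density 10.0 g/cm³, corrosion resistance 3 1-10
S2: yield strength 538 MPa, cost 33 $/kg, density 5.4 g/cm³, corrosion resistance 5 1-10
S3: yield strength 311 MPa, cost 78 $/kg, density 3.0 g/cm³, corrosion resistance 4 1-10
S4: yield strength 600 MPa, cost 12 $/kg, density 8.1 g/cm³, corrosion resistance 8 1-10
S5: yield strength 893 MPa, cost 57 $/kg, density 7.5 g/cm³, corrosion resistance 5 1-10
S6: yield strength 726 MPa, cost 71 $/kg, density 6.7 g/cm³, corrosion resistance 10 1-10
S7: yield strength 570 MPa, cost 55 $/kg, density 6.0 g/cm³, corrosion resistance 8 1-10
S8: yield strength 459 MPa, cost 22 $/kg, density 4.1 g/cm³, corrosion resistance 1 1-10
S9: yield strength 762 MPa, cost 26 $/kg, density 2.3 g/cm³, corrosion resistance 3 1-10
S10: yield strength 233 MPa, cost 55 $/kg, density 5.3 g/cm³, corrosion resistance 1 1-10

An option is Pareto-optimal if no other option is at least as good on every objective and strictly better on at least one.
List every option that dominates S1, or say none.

S2: yield strength 538≥284, cost 33≤69, density 5.4≤10.0, corrosion resistance 5≥3 — dominates S1.
S4: yield strength 600≥284, cost 12≤69, density 8.1≤10.0, corrosion resistance 8≥3 — dominates S1.
S5: yield strength 893≥284, cost 57≤69, density 7.5≤10.0, corrosion resistance 5≥3 — dominates S1.
S7: yield strength 570≥284, cost 55≤69, density 6.0≤10.0, corrosion resistance 8≥3 — dominates S1.
S9: yield strength 762≥284, cost 26≤69, density 2.3≤10.0, corrosion resistance 3≥3 — dominates S1.
Others (S3, S6, S8, S10) are each worse than S1 on at least one objective.

S2, S4, S5, S7, S9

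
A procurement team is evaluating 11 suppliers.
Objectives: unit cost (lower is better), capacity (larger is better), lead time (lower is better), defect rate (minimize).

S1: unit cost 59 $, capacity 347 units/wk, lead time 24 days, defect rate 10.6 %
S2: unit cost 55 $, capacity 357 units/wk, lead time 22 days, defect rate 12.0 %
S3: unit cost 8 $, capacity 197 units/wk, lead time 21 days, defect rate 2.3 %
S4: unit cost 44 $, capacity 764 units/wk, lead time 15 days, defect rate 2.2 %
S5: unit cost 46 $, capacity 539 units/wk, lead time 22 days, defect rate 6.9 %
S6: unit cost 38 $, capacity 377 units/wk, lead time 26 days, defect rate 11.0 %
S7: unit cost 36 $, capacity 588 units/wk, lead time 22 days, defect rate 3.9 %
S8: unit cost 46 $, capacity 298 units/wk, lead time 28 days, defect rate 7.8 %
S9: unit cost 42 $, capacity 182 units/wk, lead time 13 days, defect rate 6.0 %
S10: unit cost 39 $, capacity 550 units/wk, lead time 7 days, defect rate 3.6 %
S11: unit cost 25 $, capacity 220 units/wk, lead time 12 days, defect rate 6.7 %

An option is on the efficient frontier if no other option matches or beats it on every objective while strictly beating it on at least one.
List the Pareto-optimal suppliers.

S1: dominated by S4 (unit cost 44≤59, capacity 764≥347, lead time 15≤24, defect rate 2.2≤10.6).
S2: dominated by S4 (unit cost 44≤55, capacity 764≥357, lead time 15≤22, defect rate 2.2≤12.0).
S3: not dominated (best unit cost).
S4: not dominated (best capacity).
S5: dominated by S4 (unit cost 44≤46, capacity 764≥539, lead time 15≤22, defect rate 2.2≤6.9).
S6: dominated by S7 (unit cost 36≤38, capacity 588≥377, lead time 22≤26, defect rate 3.9≤11.0).
S7: not dominated.
S8: dominated by S4 (unit cost 44≤46, capacity 764≥298, lead time 15≤28, defect rate 2.2≤7.8).
S9: dominated by S10 (unit cost 39≤42, capacity 550≥182, lead time 7≤13, defect rate 3.6≤6.0).
S10: not dominated (best lead time).
S11: not dominated.

S3, S4, S7, S10, S11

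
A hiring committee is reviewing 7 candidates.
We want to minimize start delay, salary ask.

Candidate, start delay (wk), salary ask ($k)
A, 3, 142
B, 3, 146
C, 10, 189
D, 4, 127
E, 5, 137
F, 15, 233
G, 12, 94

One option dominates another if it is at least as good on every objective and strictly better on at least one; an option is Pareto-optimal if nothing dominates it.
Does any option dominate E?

D vs E: start delay 4≤5, salary ask 127≤137 — D is at least as good on every objective and strictly better on at least one, so D dominates E.

Yes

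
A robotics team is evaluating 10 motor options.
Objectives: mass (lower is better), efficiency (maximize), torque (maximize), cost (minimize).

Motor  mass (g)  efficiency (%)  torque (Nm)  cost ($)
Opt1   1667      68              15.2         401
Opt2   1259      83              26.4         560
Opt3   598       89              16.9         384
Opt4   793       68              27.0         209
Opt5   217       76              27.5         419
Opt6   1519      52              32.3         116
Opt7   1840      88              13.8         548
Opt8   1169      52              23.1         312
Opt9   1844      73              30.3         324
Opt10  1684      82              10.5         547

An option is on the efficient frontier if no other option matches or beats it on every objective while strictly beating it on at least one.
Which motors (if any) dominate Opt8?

Opt4: mass 793≤1169, efficiency 68≥52, torque 27.0≥23.1, cost 209≤312 — dominates Opt8.
Others (Opt1, Opt2, Opt3, Opt5, Opt6, Opt7, Opt9, Opt10) are each worse than Opt8 on at least one objective.

Opt4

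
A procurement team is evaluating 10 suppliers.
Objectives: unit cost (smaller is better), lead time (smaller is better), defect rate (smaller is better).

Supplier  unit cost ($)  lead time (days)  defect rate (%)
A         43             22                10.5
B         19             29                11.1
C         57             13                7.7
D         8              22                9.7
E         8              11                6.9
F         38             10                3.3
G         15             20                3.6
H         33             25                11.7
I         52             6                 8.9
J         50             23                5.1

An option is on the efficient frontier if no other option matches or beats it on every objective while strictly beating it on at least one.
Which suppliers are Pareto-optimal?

E, F, G, I

A: dominated by D (unit cost 8≤43, lead time 22≤22, defect rate 9.7≤10.5).
B: dominated by D (unit cost 8≤19, lead time 22≤29, defect rate 9.7≤11.1).
C: dominated by E (unit cost 8≤57, lead time 11≤13, defect rate 6.9≤7.7).
D: dominated by E (unit cost 8≤8, lead time 11≤22, defect rate 6.9≤9.7).
E: not dominated.
F: not dominated (best defect rate).
G: not dominated.
H: dominated by D (unit cost 8≤33, lead time 22≤25, defect rate 9.7≤11.7).
I: not dominated (best lead time).
J: dominated by F (unit cost 38≤50, lead time 10≤23, defect rate 3.3≤5.1).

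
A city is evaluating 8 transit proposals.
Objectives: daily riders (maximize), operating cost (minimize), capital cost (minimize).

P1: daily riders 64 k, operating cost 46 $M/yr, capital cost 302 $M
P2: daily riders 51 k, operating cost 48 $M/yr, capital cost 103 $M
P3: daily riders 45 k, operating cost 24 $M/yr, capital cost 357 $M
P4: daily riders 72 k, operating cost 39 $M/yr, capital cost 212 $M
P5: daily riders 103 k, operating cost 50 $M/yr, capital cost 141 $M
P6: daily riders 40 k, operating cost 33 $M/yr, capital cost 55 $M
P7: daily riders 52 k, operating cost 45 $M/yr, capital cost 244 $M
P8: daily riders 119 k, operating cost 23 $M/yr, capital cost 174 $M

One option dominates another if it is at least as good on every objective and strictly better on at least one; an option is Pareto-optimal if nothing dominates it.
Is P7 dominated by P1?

P1 vs P7: P1 is worse on operating cost (46 vs 45), so it does not dominate P7.

No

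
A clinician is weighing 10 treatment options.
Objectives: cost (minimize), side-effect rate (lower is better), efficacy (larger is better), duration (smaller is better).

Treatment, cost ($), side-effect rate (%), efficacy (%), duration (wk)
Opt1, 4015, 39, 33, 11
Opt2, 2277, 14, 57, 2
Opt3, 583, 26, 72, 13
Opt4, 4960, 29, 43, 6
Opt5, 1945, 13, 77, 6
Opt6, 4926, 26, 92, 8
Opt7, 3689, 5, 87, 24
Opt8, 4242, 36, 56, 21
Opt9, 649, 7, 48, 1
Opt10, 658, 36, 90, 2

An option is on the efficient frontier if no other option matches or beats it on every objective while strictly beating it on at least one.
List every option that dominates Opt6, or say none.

Opt1: worse on side-effect rate (39 vs 26).
Opt2: worse on efficacy (57 vs 92).
Opt3: worse on efficacy (72 vs 92).
Opt4: worse on cost (4960 vs 4926).
Opt5: worse on efficacy (77 vs 92).
Opt7: worse on efficacy (87 vs 92).
Opt8: worse on side-effect rate (36 vs 26).
Opt9: worse on efficacy (48 vs 92).
Opt10: worse on side-effect rate (36 vs 26).
No option dominates Opt6.

none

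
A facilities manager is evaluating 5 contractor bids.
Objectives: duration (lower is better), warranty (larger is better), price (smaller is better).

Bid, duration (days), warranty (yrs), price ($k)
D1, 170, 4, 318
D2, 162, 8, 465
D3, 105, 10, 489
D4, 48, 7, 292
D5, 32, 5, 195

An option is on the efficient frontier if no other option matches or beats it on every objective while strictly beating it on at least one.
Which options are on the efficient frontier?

D2, D3, D4, D5

D1: dominated by D4 (duration 48≤170, warranty 7≥4, price 292≤318).
D2: not dominated.
D3: not dominated (best warranty).
D4: not dominated.
D5: not dominated (best duration).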